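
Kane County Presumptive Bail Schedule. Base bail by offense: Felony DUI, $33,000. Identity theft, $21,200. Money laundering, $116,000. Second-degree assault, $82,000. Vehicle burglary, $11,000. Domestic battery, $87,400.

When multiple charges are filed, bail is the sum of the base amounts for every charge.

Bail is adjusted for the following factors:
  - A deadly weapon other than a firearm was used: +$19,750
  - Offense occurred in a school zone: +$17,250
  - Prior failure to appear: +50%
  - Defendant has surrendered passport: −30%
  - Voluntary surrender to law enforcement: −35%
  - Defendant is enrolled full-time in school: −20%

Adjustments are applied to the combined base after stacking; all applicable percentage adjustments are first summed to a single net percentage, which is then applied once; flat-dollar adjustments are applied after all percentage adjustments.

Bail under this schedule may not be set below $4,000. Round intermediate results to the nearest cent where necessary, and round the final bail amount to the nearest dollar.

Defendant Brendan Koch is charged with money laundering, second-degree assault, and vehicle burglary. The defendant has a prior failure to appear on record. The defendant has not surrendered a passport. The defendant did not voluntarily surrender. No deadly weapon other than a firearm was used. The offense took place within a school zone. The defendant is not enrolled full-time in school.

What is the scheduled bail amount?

Base amounts from the schedule: money laundering $116,000; second-degree assault $82,000; vehicle burglary $11,000.
Stacking rule: sum of all bases. $116,000 + $82,000 + $11,000 = $209,000.
Prior failure to appear (+50%): $209,000 × 1.5 = $313,500.
Offense occurred in a school zone (+$17,250 flat): $313,500 + $17,250 = $330,750.
$330,750 is at or above the $4,000 minimum.

$330,750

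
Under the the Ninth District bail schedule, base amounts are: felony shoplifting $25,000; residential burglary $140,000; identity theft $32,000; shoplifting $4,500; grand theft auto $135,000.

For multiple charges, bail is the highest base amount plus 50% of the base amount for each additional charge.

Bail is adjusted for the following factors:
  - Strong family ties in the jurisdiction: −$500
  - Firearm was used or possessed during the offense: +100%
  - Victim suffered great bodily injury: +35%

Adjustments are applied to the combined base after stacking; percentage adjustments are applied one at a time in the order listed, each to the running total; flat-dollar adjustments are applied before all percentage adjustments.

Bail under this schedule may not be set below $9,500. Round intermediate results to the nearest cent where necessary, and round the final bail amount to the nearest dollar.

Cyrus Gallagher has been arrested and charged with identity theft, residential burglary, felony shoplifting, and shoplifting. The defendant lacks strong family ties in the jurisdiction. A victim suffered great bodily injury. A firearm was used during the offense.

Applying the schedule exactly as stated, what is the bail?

$461,025

Base amounts from the schedule: identity theft $32,000; residential burglary $140,000; felony shoplifting $25,000; shoplifting $4,500.
Stacking rule: highest base plus 50% of each additional charge. Highest is residential burglary at $140,000. Additional: $32,000 × 50% = $16,000; $25,000 × 50% = $12,500; $4,500 × 50% = $2,250. Combined base = $140,000 + $30,750 = $170,750.
Firearm was used or possessed during the offense (+100%): $170,750 × 2 = $341,500.
Victim suffered great bodily injury (+35%): $341,500 × 1.35 = $461,025.
$461,025 is at or above the $9,500 minimum.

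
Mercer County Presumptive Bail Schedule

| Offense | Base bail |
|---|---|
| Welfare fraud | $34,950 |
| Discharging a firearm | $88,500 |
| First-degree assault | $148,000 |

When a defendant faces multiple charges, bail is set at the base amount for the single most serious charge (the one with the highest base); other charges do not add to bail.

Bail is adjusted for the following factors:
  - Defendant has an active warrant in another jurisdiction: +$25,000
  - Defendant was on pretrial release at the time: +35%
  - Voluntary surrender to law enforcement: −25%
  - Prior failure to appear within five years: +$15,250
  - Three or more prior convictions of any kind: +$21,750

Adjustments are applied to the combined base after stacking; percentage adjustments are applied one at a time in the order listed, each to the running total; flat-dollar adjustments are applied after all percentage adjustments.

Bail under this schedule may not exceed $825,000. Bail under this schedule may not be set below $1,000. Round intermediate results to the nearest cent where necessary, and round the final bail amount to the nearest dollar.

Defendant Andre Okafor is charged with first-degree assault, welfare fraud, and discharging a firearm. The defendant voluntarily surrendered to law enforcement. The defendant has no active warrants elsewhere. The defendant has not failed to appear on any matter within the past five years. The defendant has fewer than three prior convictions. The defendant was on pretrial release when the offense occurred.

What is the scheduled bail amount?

Base amounts from the schedule: first-degree assault $148,000; welfare fraud $34,950; discharging a firearm $88,500.
Stacking rule: use the highest base only. Highest is first-degree assault at $148,000. Combined base = $148,000.
Defendant was on pretrial release at the time (+35%): $148,000 × 1.35 = $199,800.
Voluntary surrender to law enforcement (−25%): $199,800 × 0.75 = $149,850.
$149,850 is within the $825,000 maximum.
$149,850 is at or above the $1,000 minimum.

$149,850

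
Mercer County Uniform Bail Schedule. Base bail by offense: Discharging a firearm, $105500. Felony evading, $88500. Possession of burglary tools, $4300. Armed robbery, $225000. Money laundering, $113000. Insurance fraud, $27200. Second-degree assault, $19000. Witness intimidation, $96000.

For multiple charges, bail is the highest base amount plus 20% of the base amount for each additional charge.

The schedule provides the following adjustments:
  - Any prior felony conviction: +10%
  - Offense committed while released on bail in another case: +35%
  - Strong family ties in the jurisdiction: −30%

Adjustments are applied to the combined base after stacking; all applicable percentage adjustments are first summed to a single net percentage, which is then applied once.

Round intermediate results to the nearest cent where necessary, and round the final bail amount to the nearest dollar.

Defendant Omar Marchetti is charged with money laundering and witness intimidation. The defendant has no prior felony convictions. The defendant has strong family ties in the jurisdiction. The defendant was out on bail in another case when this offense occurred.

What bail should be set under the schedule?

Base amounts from the schedule: money laundering $113000; witness intimidation $96000.
Stacking rule: highest base plus 20% of each additional charge. Highest is money laundering at $113000. Additional: $96000 × 20% = $19200. Combined base = $113000 + $19200 = $132200.
Net percentage adjustment: +35% −30% = +5%. $132200 × 1.05 = $138810.

$138810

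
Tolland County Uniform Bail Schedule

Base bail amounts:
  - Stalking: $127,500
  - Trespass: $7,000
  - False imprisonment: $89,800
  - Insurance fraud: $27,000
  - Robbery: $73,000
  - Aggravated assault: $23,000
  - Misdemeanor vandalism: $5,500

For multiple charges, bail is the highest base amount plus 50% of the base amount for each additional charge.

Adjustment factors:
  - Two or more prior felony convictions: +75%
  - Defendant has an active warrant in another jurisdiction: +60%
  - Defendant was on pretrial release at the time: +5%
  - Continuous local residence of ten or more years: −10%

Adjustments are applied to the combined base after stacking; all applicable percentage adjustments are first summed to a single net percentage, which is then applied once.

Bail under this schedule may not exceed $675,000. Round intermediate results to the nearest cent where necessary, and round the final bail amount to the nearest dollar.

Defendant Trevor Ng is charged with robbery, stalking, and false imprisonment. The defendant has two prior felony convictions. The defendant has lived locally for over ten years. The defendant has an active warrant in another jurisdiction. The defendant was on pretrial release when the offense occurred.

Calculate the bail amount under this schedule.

Base amounts from the schedule: robbery $73,000; stalking $127,500; false imprisonment $89,800.
Stacking rule: highest base plus 50% of each additional charge. Highest is stalking at $127,500. Additional: $73,000 × 50% = $36,500; $89,800 × 50% = $44,900. Combined base = $127,500 + $81,400 = $208,900.
Net percentage adjustment: +75% +60% +5% −10% = +130%. $208,900 × 2.3 = $480,470.
$480,470 is within the $675,000 maximum.

$480,470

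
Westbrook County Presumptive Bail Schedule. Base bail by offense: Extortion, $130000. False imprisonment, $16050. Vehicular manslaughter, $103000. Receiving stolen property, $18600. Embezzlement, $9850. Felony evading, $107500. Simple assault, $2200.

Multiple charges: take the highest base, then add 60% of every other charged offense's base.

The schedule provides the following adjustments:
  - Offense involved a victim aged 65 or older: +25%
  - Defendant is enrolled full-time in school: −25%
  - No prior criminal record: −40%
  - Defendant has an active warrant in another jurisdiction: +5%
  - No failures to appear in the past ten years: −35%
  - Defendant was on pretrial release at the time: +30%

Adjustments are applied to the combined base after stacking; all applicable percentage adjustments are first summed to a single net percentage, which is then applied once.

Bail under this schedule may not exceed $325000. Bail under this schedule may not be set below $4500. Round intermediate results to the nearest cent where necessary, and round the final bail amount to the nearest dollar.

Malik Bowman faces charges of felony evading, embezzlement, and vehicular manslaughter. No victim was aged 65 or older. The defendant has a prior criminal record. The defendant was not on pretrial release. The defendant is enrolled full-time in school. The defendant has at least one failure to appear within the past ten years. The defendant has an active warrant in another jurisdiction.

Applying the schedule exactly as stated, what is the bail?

$140168

Base amounts from the schedule: felony evading $107500; embezzlement $9850; vehicular manslaughter $103000.
Stacking rule: highest base plus 60% of each additional charge. Highest is felony evading at $107500. Additional: $9850 × 60% = $5910; $103000 × 60% = $61800. Combined base = $107500 + $67710 = $175210.
Net percentage adjustment: −25% +5% = −20%. $175210 × 0.8 = $140168.
$140168 is within the $325000 maximum.
$140168 is at or above the $4500 minimum.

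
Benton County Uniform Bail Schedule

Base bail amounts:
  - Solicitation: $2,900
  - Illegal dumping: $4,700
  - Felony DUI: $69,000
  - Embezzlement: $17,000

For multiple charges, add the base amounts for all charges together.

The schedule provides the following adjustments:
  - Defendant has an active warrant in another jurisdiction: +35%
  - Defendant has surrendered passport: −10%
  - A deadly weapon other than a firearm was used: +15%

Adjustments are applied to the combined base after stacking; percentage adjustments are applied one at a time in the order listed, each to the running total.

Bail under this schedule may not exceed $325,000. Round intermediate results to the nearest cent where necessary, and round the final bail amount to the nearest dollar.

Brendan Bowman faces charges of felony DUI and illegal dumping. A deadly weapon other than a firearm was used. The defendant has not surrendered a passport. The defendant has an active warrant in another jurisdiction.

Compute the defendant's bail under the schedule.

Base amounts from the schedule: felony DUI $69,000; illegal dumping $4,700.
Stacking rule: sum of all bases. $69,000 + $4,700 = $73,700.
Defendant has an active warrant in another jurisdiction (+35%): $73,700 × 1.35 = $99,495.
A deadly weapon other than a firearm was used (+15%): $99,495 × 1.15 = $114,419.25.
$114,419.25 is within the $325,000 maximum.
Rounded to the nearest dollar: $114,419.

$114,419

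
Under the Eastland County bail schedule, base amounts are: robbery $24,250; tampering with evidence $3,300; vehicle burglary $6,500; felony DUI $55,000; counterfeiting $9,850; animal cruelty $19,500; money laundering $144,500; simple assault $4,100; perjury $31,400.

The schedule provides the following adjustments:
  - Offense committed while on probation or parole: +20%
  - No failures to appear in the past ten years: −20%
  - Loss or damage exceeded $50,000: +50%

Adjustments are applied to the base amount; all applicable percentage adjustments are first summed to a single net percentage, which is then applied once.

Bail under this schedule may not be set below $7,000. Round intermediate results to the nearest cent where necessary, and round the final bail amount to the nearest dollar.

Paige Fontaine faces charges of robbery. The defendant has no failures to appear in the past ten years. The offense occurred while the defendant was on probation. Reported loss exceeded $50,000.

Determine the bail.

Base amounts from the schedule: robbery $24,250.
Single charge. Combined base = $24,250.
Net percentage adjustment: +20% −20% +50% = +50%. $24,250 × 1.5 = $36,375.
$36,375 is at or above the $7,000 minimum.

$36,375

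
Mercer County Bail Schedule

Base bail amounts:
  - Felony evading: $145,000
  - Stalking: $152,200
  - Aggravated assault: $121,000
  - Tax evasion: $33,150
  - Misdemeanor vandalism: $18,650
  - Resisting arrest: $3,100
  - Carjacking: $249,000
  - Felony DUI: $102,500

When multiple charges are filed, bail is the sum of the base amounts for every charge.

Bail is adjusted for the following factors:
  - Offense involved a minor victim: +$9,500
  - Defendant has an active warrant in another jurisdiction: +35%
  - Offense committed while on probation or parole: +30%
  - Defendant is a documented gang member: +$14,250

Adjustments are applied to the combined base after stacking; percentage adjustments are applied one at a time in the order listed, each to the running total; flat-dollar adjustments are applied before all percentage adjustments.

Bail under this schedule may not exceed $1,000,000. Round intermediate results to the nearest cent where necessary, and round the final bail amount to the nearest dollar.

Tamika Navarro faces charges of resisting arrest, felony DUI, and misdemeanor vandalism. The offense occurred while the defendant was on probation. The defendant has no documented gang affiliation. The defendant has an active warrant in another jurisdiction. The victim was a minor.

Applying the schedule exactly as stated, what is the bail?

Base amounts from the schedule: resisting arrest $3,100; felony DUI $102,500; misdemeanor vandalism $18,650.
Stacking rule: sum of all bases. $3,100 + $102,500 + $18,650 = $124,250.
Offense involved a minor victim (+$9,500 flat): $124,250 + $9,500 = $133,750.
Defendant has an active warrant in another jurisdiction (+35%): $133,750 × 1.35 = $180,562.50.
Offense committed while on probation or parole (+30%): $180,562.50 × 1.3 = $234,731.25.
$234,731.25 is within the $1,000,000 maximum.
Rounded to the nearest dollar: $234,731.

$234,731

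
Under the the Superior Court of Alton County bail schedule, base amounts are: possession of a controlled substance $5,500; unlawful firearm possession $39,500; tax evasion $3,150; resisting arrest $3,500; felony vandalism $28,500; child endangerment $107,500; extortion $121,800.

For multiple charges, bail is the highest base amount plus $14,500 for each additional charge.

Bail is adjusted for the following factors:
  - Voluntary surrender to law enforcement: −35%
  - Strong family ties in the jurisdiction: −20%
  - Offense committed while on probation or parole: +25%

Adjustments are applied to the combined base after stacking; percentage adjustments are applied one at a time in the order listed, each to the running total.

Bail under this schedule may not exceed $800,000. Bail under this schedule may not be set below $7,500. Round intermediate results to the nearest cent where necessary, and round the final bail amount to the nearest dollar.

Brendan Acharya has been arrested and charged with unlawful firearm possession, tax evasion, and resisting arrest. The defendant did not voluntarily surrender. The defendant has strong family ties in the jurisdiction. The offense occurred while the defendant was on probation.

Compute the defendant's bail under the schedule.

Base amounts from the schedule: unlawful firearm possession $39,500; tax evasion $3,150; resisting arrest $3,500.
Stacking rule: highest base plus $14,500 per additional charge. Highest is unlawful firearm possession at $39,500; 2 additional charges → +$29,000. Combined base = $68,500.
Strong family ties in the jurisdiction (−20%): $68,500 × 0.8 = $54,800.
Offense committed while on probation or parole (+25%): $54,800 × 1.25 = $68,500.
$68,500 is within the $800,000 maximum.
$68,500 is at or above the $7,500 minimum.

$68,500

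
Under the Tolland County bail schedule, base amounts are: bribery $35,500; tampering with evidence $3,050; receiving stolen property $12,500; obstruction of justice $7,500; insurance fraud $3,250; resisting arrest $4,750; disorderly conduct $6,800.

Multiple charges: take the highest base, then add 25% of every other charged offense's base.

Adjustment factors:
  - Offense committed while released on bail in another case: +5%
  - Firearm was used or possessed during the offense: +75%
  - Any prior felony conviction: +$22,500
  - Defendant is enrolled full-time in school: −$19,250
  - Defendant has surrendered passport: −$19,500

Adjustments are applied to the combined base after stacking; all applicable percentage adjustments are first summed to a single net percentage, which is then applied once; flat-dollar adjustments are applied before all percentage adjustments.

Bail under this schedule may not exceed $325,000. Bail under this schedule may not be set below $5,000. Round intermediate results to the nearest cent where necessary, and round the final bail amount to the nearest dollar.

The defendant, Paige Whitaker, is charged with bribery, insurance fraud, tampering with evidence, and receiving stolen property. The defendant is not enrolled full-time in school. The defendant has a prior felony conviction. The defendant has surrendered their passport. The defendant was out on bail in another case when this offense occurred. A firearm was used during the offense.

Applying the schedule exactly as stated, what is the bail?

Base amounts from the schedule: bribery $35,500; insurance fraud $3,250; tampering with evidence $3,050; receiving stolen property $12,500.
Stacking rule: highest base plus 25% of each additional charge. Highest is bribery at $35,500. Additional: $3,250 × 25% = $812.50; $3,050 × 25% = $762.50; $12,500 × 25% = $3,125. Combined base = $35,500 + $4,700 = $40,200.
Any prior felony conviction (+$22,500 flat): $40,200 + $22,500 = $62,700.
Defendant has surrendered passport (−$19,500 flat): $62,700 − $19,500 = $43,200.
Net percentage adjustment: +5% +75% = +80%. $43,200 × 1.8 = $77,760.
$77,760 is within the $325,000 maximum.
$77,760 is at or above the $5,000 minimum.

$77,760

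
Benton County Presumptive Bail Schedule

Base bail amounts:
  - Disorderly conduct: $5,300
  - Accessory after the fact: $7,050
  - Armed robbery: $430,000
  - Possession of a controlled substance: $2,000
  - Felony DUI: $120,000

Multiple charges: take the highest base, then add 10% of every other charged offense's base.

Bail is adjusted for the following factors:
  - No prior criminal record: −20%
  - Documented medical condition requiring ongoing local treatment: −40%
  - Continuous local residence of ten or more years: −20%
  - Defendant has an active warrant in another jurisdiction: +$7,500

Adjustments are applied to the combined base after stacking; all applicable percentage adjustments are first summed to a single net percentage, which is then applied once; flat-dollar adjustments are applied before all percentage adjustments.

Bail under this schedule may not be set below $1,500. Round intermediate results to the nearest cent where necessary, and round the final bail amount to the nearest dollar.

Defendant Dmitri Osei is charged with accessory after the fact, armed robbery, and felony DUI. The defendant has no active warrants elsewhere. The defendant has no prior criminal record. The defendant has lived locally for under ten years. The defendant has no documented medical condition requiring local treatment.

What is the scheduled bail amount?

Base amounts from the schedule: accessory after the fact $7,050; armed robbery $430,000; felony DUI $120,000.
Stacking rule: highest base plus 10% of each additional charge. Highest is armed robbery at $430,000. Additional: $7,050 × 10% = $705; $120,000 × 10% = $12,000. Combined base = $430,000 + $12,705 = $442,705.
No prior criminal record (−20%): $442,705 × 0.8 = $354,164.
$354,164 is at or above the $1,500 minimum.

$354,164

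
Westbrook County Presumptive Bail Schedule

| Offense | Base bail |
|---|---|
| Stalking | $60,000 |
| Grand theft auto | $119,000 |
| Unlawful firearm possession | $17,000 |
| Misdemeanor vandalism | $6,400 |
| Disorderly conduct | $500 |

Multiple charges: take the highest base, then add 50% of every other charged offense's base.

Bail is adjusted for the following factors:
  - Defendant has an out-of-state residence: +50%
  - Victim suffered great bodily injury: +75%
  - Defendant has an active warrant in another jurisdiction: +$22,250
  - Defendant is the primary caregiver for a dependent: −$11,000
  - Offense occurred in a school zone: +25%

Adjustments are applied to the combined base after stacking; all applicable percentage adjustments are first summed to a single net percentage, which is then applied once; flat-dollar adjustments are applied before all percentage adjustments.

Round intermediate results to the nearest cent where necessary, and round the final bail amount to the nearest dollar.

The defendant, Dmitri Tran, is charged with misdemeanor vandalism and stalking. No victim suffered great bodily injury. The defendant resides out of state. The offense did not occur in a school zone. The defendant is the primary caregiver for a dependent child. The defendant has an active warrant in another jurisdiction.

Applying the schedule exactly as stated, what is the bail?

Base amounts from the schedule: misdemeanor vandalism $6,400; stalking $60,000.
Stacking rule: highest base plus 50% of each additional charge. Highest is stalking at $60,000. Additional: $6,400 × 50% = $3,200. Combined base = $60,000 + $3,200 = $63,200.
Defendant has an active warrant in another jurisdiction (+$22,250 flat): $63,200 + $22,250 = $85,450.
Defendant is the primary caregiver for a dependent (−$11,000 flat): $85,450 − $11,000 = $74,450.
Defendant has an out-of-state residence (+50%): $74,450 × 1.5 = $111,675.

$111,675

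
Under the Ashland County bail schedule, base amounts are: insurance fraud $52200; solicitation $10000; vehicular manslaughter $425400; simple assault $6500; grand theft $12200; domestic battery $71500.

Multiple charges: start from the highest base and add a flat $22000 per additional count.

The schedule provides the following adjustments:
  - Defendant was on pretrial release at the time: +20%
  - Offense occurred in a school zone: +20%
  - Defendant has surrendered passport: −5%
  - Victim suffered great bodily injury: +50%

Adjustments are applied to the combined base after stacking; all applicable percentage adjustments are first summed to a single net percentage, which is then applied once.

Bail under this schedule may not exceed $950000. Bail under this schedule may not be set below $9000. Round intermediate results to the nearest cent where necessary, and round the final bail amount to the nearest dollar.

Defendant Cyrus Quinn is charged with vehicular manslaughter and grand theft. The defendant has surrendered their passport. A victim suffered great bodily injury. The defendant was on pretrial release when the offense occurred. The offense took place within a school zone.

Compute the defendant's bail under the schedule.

Base amounts from the schedule: vehicular manslaughter $425400; grand theft $12200.
Stacking rule: highest base plus $22000 per additional charge. Highest is vehicular manslaughter at $425400; 1 additional charge → +$22000. Combined base = $447400.
Net percentage adjustment: +20% +20% −5% +50% = +85%. $447400 × 1.85 = $827690.
$827690 is within the $950000 maximum.
$827690 is at or above the $9000 minimum.

$827690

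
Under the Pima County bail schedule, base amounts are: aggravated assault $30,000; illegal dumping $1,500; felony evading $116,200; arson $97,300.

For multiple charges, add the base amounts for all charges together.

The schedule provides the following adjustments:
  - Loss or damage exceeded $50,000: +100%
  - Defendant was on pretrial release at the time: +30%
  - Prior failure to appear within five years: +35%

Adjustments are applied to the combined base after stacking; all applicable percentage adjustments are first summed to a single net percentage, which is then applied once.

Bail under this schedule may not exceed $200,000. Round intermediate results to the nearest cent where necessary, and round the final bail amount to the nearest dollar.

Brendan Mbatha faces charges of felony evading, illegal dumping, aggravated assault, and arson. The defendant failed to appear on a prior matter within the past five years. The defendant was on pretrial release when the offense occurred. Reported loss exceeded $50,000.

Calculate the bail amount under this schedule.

Base amounts from the schedule: felony evading $116,200; illegal dumping $1,500; aggravated assault $30,000; arson $97,300.
Stacking rule: sum of all bases. $116,200 + $1,500 + $30,000 + $97,300 = $245,000.
Net percentage adjustment: +100% +30% +35% = +165%. $245,000 × 2.65 = $649,250.
Result $649,250 exceeds the maximum of $200,000; bail is capped at $200,000.

$200,000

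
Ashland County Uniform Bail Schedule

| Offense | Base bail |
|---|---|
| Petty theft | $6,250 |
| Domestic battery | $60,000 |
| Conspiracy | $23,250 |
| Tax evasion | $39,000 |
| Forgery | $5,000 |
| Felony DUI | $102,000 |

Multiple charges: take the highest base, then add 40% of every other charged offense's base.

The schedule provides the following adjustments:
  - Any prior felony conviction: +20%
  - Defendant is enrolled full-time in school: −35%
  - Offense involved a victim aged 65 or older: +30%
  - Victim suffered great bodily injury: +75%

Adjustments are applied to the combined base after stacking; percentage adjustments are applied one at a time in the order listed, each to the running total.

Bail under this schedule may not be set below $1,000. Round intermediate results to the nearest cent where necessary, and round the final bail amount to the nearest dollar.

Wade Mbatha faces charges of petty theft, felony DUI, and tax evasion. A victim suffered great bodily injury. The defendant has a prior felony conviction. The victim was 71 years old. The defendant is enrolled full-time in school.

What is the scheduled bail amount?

Base amounts from the schedule: petty theft $6,250; felony DUI $102,000; tax evasion $39,000.
Stacking rule: highest base plus 40% of each additional charge. Highest is felony DUI at $102,000. Additional: $6,250 × 40% = $2,500; $39,000 × 40% = $15,600. Combined base = $102,000 + $18,100 = $120,100.
Any prior felony conviction (+20%): $120,100 × 1.2 = $144,120.
Defendant is enrolled full-time in school (−35%): $144,120 × 0.65 = $93,678.
Offense involved a victim aged 65 or older (+30%): $93,678 × 1.3 = $121,781.40.
Victim suffered great bodily injury (+75%): $121,781.40 × 1.75 = $213,117.45.
$213,117.45 is at or above the $1,000 minimum.
Rounded to the nearest dollar: $213,117.

$213,117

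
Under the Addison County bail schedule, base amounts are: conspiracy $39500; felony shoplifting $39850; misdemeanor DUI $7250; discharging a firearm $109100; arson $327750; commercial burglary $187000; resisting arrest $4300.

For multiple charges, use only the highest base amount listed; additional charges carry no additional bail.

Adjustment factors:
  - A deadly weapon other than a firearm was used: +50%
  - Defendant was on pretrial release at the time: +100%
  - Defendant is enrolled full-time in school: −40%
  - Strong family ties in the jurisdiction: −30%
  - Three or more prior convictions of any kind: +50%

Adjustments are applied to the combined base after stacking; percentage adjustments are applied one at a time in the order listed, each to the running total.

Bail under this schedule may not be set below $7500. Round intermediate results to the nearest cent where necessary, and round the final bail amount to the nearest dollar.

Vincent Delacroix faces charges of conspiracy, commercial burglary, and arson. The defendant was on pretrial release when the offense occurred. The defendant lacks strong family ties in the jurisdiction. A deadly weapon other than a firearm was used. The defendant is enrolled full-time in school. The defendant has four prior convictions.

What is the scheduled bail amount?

$884925

Base amounts from the schedule: conspiracy $39500; commercial burglary $187000; arson $327750.
Stacking rule: use the highest base only. Highest is arson at $327750. Combined base = $327750.
A deadly weapon other than a firearm was used (+50%): $327750 × 1.5 = $491625.
Defendant was on pretrial release at the time (+100%): $491625 × 2 = $983250.
Defendant is enrolled full-time in school (−40%): $983250 × 0.6 = $589950.
Three or more prior convictions of any kind (+50%): $589950 × 1.5 = $884925.
$884925 is at or above the $7500 minimum.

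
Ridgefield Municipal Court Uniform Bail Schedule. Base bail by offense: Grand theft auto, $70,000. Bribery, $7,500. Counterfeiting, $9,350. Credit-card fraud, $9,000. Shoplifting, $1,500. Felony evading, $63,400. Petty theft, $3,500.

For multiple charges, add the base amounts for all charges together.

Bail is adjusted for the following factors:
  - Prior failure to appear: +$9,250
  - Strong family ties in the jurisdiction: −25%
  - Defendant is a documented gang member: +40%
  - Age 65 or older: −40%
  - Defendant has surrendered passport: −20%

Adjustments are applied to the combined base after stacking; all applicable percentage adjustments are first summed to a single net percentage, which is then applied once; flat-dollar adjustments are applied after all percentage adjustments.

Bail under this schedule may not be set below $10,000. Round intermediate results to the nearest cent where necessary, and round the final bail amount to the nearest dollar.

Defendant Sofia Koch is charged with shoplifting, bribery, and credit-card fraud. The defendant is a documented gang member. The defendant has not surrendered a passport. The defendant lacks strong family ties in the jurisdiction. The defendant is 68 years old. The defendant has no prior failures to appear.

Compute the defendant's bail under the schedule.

Base amounts from the schedule: shoplifting $1,500; bribery $7,500; credit-card fraud $9,000.
Stacking rule: sum of all bases. $1,500 + $7,500 + $9,000 = $18,000.
Net percentage adjustment: +40% −40% = +0%. $18,000 × 1 = $18,000.
$18,000 is at or above the $10,000 minimum.

$18,000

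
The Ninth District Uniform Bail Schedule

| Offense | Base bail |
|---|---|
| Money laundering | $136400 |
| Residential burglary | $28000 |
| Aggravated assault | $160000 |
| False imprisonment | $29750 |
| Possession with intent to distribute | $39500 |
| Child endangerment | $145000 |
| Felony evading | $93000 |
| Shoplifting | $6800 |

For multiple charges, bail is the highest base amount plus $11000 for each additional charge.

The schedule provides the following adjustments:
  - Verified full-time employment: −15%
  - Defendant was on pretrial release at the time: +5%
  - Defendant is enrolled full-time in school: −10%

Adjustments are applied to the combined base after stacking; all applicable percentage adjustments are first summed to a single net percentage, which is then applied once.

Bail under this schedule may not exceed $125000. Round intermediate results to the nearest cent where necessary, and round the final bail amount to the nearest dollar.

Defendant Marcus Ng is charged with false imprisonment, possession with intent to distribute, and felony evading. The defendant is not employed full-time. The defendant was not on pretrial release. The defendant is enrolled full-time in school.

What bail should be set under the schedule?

Base amounts from the schedule: false imprisonment $29750; possession with intent to distribute $39500; felony evading $93000.
Stacking rule: highest base plus $11000 per additional charge. Highest is felony evading at $93000; 2 additional charges → +$22000. Combined base = $115000.
Defendant is enrolled full-time in school (−10%): $115000 × 0.9 = $103500.
$103500 is within the $125000 maximum.

$103500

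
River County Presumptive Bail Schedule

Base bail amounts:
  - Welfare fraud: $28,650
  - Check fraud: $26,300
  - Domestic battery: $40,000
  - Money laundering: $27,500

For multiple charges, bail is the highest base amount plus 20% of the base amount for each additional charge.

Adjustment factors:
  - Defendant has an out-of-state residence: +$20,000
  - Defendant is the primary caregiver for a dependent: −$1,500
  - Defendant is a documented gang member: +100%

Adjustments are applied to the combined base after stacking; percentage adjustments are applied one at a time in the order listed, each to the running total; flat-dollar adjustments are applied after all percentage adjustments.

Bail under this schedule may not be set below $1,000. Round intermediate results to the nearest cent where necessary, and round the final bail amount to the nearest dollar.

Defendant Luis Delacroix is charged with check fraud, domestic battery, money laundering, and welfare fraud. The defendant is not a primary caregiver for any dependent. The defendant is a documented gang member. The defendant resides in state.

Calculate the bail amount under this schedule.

Base amounts from the schedule: check fraud $26,300; domestic battery $40,000; money laundering $27,500; welfare fraud $28,650.
Stacking rule: highest base plus 20% of each additional charge. Highest is domestic battery at $40,000. Additional: $26,300 × 20% = $5,260; $27,500 × 20% = $5,500; $28,650 × 20% = $5,730. Combined base = $40,000 + $16,490 = $56,490.
Defendant is a documented gang member (+100%): $56,490 × 2 = $112,980.
$112,980 is at or above the $1,000 minimum.

$112,980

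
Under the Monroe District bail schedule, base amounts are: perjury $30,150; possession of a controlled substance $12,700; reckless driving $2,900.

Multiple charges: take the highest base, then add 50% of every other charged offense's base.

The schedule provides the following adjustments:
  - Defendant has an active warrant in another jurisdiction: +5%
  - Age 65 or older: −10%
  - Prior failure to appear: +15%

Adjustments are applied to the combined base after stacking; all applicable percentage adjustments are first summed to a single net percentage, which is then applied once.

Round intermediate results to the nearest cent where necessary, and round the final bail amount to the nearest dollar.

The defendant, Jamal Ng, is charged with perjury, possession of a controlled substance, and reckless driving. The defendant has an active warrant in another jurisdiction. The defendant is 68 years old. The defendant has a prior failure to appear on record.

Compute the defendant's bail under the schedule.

Base amounts from the schedule: perjury $30,150; possession of a controlled substance $12,700; reckless driving $2,900.
Stacking rule: highest base plus 50% of each additional charge. Highest is perjury at $30,150. Additional: $12,700 × 50% = $6,350; $2,900 × 50% = $1,450. Combined base = $30,150 + $7,800 = $37,950.
Net percentage adjustment: +5% −10% +15% = +10%. $37,950 × 1.1 = $41,745.

$41,745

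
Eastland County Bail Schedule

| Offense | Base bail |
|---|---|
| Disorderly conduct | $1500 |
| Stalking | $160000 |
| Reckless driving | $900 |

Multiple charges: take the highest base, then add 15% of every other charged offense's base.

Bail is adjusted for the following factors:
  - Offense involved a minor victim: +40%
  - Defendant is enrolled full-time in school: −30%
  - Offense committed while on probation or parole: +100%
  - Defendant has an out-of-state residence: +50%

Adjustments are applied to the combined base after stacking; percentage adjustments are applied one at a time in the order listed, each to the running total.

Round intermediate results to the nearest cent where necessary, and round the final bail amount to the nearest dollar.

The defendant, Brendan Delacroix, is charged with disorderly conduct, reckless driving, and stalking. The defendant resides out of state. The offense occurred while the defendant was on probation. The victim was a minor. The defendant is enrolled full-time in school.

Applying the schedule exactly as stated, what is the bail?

Base amounts from the schedule: disorderly conduct $1500; reckless driving $900; stalking $160000.
Stacking rule: highest base plus 15% of each additional charge. Highest is stalking at $160000. Additional: $1500 × 15% = $225; $900 × 15% = $135. Combined base = $160000 + $360 = $160360.
Offense involved a minor victim (+40%): $160360 × 1.4 = $224504.
Defendant is enrolled full-time in school (−30%): $224504 × 0.7 = $157152.80.
Offense committed while on probation or parole (+100%): $157152.80 × 2 = $314305.60.
Defendant has an out-of-state residence (+50%): $314305.60 × 1.5 = $471458.40.
Rounded to the nearest dollar: $471458.

$471458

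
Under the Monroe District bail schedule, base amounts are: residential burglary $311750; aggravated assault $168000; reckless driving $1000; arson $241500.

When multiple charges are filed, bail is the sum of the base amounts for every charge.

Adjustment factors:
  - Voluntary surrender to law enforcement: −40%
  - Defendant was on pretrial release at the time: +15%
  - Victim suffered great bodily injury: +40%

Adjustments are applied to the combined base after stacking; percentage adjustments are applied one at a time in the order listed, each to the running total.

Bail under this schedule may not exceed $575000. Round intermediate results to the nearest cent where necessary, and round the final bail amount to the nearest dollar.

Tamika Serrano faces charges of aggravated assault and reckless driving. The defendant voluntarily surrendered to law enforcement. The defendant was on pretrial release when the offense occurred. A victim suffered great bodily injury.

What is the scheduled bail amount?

Base amounts from the schedule: aggravated assault $168000; reckless driving $1000.
Stacking rule: sum of all bases. $168000 + $1000 = $169000.
Voluntary surrender to law enforcement (−40%): $169000 × 0.6 = $101400.
Defendant was on pretrial release at the time (+15%): $101400 × 1.15 = $116610.
Victim suffered great bodily injury (+40%): $116610 × 1.4 = $163254.
$163254 is within the $575000 maximum.

$163254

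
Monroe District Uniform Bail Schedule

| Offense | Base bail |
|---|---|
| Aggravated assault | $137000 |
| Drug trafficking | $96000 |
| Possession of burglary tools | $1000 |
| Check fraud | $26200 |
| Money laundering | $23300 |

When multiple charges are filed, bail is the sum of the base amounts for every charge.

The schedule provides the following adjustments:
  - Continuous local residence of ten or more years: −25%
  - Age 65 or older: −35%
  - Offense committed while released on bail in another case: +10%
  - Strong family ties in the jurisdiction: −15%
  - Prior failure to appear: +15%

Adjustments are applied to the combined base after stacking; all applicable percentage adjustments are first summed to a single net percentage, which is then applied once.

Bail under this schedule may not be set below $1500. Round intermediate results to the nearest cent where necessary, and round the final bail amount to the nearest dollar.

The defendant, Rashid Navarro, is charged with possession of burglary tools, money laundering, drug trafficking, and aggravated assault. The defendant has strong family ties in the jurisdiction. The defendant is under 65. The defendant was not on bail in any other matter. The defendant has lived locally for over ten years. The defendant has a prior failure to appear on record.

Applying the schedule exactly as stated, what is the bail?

$192975

Base amounts from the schedule: possession of burglary tools $1000; money laundering $23300; drug trafficking $96000; aggravated assault $137000.
Stacking rule: sum of all bases. $1000 + $23300 + $96000 + $137000 = $257300.
Net percentage adjustment: −25% −15% +15% = −25%. $257300 × 0.75 = $192975.
$192975 is at or above the $1500 minimum.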